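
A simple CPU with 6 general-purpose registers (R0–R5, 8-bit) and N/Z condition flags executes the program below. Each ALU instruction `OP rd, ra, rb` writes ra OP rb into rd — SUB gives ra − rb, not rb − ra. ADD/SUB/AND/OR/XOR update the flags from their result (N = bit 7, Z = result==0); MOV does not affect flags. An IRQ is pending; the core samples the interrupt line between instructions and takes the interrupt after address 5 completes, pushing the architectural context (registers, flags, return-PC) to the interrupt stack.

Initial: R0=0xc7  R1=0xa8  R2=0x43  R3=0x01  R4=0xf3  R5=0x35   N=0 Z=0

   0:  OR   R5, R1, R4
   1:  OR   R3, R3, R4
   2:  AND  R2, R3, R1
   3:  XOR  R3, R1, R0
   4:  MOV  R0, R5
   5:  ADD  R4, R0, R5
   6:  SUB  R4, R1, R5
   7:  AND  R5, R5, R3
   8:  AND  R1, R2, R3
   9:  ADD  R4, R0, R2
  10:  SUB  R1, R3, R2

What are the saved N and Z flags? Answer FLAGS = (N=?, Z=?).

FLAGS = (N=1, Z=0)

after  0: R0=0xc7 R1=0xa8 R2=0x43 R3=0x01 R4=0xf3 R5=0xfb  N=1 Z=0
after  1: R0=0xc7 R1=0xa8 R2=0x43 R3=0xf3 R4=0xf3 R5=0xfb  N=1 Z=0
after  2: R0=0xc7 R1=0xa8 R2=0xa0 R3=0xf3 R4=0xf3 R5=0xfb  N=1 Z=0
after  3: R0=0xc7 R1=0xa8 R2=0xa0 R3=0x6f R4=0xf3 R5=0xfb  N=0 Z=0
after  4: R0=0xfb R1=0xa8 R2=0xa0 R3=0x6f R4=0xf3 R5=0xfb  N=0 Z=0
after  5: R0=0xfb R1=0xa8 R2=0xa0 R3=0x6f R4=0xf6 R5=0xfb  N=1 Z=0
-- IRQ taken; context saved, return-PC = 6 --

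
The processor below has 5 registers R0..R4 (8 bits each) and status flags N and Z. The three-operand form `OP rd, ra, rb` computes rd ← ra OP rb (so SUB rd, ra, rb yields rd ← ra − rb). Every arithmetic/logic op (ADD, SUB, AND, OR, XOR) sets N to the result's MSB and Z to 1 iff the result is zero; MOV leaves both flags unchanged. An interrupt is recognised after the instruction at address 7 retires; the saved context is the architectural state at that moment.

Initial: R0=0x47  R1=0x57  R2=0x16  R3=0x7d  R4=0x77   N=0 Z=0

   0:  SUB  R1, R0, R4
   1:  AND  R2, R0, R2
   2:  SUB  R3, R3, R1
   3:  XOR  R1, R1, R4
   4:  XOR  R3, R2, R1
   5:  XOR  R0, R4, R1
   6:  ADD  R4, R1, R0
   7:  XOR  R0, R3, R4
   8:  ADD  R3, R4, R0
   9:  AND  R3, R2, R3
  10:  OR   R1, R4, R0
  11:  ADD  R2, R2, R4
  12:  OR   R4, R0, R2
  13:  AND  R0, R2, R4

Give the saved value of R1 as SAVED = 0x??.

after  0: R0=0x47 R1=0xd0 R2=0x16 R3=0x7d R4=0x77  N=1 Z=0
after  1: R0=0x47 R1=0xd0 R2=0x06 R3=0x7d R4=0x77  N=0 Z=0
after  2: R0=0x47 R1=0xd0 R2=0x06 R3=0xad R4=0x77  N=1 Z=0
after  3: R0=0x47 R1=0xa7 R2=0x06 R3=0xad R4=0x77  N=1 Z=0
after  4: R0=0x47 R1=0xa7 R2=0x06 R3=0xa1 R4=0x77  N=1 Z=0
after  5: R0=0xd0 R1=0xa7 R2=0x06 R3=0xa1 R4=0x77  N=1 Z=0
after  6: R0=0xd0 R1=0xa7 R2=0x06 R3=0xa1 R4=0x77  N=0 Z=0
after  7: R0=0xd6 R1=0xa7 R2=0x06 R3=0xa1 R4=0x77  N=1 Z=0
-- IRQ taken; context saved, return-PC = 8 --

SAVED = 0xa7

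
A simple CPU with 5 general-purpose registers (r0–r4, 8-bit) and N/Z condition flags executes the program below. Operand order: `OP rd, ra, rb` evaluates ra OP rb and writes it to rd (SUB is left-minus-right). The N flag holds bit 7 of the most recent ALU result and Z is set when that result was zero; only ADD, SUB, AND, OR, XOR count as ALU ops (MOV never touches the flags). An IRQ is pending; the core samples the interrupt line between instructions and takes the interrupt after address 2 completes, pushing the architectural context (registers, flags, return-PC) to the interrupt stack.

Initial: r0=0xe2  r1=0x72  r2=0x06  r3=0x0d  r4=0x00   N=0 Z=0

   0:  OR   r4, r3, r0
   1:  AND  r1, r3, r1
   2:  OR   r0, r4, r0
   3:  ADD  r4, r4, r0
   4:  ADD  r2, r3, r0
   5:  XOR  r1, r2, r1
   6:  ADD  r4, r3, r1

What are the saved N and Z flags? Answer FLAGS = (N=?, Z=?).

FLAGS = (N=1, Z=0)

after  0: r0=0xe2 r1=0x72 r2=0x06 r3=0x0d r4=0xef  N=1 Z=0
after  1: r0=0xe2 r1=0x00 r2=0x06 r3=0x0d r4=0xef  N=0 Z=1
after  2: r0=0xef r1=0x00 r2=0x06 r3=0x0d r4=0xef  N=1 Z=0
-- IRQ taken; context saved, return-PC = 3 --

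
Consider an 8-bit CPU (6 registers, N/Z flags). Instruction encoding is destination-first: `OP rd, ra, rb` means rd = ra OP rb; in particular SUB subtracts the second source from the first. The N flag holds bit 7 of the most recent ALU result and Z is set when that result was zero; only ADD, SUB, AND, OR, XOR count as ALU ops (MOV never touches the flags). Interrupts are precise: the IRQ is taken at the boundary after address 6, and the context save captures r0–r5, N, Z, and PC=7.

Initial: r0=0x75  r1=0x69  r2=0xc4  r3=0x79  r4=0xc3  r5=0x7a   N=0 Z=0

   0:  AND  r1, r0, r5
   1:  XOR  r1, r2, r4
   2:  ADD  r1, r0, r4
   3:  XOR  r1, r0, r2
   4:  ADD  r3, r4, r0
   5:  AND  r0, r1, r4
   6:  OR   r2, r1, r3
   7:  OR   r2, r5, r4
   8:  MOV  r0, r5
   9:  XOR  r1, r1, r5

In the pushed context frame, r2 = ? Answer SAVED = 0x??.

SAVED = 0xb9

after  0: r0=0x75 r1=0x70 r2=0xc4 r3=0x79 r4=0xc3 r5=0x7a  N=0 Z=0
after  1: r0=0x75 r1=0x07 r2=0xc4 r3=0x79 r4=0xc3 r5=0x7a  N=0 Z=0
after  2: r0=0x75 r1=0x38 r2=0xc4 r3=0x79 r4=0xc3 r5=0x7a  N=0 Z=0
after  3: r0=0x75 r1=0xb1 r2=0xc4 r3=0x79 r4=0xc3 r5=0x7a  N=1 Z=0
after  4: r0=0x75 r1=0xb1 r2=0xc4 r3=0x38 r4=0xc3 r5=0x7a  N=0 Z=0
after  5: r0=0x81 r1=0xb1 r2=0xc4 r3=0x38 r4=0xc3 r5=0x7a  N=1 Z=0
after  6: r0=0x81 r1=0xb1 r2=0xb9 r3=0x38 r4=0xc3 r5=0x7a  N=1 Z=0
-- IRQ taken; context saved, return-PC = 7 --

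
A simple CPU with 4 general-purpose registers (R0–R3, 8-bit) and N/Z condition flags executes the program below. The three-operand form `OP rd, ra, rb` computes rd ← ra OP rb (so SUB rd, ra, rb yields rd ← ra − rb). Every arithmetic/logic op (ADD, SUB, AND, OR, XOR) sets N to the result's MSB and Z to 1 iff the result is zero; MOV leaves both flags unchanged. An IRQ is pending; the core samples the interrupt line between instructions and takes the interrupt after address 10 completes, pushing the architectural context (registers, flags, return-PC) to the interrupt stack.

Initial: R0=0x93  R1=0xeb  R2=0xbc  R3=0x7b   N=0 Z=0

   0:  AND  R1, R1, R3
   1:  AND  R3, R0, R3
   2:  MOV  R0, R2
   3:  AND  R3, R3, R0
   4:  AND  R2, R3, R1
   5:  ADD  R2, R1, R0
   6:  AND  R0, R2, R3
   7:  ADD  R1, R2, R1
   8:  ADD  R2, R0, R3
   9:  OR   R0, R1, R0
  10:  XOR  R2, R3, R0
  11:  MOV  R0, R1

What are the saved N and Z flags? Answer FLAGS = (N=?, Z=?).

FLAGS = (N=1, Z=0)

after  0: R0=0x93 R1=0x6b R2=0xbc R3=0x7b  N=0 Z=0
after  1: R0=0x93 R1=0x6b R2=0xbc R3=0x13  N=0 Z=0
after  2: R0=0xbc R1=0x6b R2=0xbc R3=0x13  N=0 Z=0
after  3: R0=0xbc R1=0x6b R2=0xbc R3=0x10  N=0 Z=0
after  4: R0=0xbc R1=0x6b R2=0x00 R3=0x10  N=0 Z=1
after  5: R0=0xbc R1=0x6b R2=0x27 R3=0x10  N=0 Z=0
after  6: R0=0x00 R1=0x6b R2=0x27 R3=0x10  N=0 Z=1
after  7: R0=0x00 R1=0x92 R2=0x27 R3=0x10  N=1 Z=0
after  8: R0=0x00 R1=0x92 R2=0x10 R3=0x10  N=0 Z=0
after  9: R0=0x92 R1=0x92 R2=0x10 R3=0x10  N=1 Z=0
after 10: R0=0x92 R1=0x92 R2=0x82 R3=0x10  N=1 Z=0
-- IRQ taken; context saved, return-PC = 11 --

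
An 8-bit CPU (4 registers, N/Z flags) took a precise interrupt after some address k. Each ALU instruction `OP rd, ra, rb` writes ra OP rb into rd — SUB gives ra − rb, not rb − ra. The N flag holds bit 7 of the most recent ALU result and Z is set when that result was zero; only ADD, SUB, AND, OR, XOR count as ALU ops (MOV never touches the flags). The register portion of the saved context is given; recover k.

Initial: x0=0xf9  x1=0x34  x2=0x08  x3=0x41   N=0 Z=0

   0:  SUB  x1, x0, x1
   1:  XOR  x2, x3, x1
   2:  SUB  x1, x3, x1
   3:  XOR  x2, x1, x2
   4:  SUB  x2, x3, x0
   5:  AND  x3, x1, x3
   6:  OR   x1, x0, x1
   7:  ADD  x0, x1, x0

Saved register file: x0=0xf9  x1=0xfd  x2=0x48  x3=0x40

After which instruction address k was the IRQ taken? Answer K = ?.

K = 6

after  0: x0=0xf9 x1=0xc5 x2=0x08 x3=0x41  N=1 Z=0
after  1: x0=0xf9 x1=0xc5 x2=0x84 x3=0x41  N=1 Z=0
after  2: x0=0xf9 x1=0x7c x2=0x84 x3=0x41  N=0 Z=0
after  3: x0=0xf9 x1=0x7c x2=0xf8 x3=0x41  N=1 Z=0
after  4: x0=0xf9 x1=0x7c x2=0x48 x3=0x41  N=0 Z=0
after  5: x0=0xf9 x1=0x7c x2=0x48 x3=0x40  N=0 Z=0
after  6: x0=0xf9 x1=0xfd x2=0x48 x3=0x40  N=1 Z=0
-- IRQ taken; context saved, return-PC = 7 --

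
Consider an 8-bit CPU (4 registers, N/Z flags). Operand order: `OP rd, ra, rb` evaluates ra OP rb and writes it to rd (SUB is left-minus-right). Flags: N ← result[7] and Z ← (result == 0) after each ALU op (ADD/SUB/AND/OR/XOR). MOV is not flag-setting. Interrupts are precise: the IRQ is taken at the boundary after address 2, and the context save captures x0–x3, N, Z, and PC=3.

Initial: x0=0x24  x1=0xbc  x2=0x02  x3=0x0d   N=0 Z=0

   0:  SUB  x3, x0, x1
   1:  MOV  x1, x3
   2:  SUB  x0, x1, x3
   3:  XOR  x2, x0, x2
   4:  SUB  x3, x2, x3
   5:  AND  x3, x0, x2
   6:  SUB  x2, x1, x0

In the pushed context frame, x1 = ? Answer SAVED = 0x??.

SAVED = 0x68

after  0: x0=0x24 x1=0xbc x2=0x02 x3=0x68  N=0 Z=0
after  1: x0=0x24 x1=0x68 x2=0x02 x3=0x68  N=0 Z=0
after  2: x0=0x00 x1=0x68 x2=0x02 x3=0x68  N=0 Z=1
-- IRQ taken; context saved, return-PC = 3 --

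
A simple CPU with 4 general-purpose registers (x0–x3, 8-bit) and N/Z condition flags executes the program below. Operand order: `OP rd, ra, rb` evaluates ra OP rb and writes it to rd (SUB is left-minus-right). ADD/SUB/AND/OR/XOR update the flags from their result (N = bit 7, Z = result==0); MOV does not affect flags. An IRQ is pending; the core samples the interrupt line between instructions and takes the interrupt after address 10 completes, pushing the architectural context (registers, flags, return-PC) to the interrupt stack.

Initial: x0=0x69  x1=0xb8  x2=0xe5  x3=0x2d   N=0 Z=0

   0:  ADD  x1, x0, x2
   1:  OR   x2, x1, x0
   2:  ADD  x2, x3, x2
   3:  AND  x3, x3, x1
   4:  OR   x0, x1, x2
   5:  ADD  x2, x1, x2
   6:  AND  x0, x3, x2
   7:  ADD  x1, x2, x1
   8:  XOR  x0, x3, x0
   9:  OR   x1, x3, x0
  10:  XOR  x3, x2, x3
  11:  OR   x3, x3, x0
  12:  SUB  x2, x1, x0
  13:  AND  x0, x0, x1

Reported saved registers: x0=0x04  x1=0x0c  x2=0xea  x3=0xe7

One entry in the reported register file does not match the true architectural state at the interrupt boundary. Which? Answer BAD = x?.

after  0: x0=0x69 x1=0x4e x2=0xe5 x3=0x2d  N=0 Z=0
after  1: x0=0x69 x1=0x4e x2=0x6f x3=0x2d  N=0 Z=0
after  2: x0=0x69 x1=0x4e x2=0x9c x3=0x2d  N=1 Z=0
after  3: x0=0x69 x1=0x4e x2=0x9c x3=0x0c  N=0 Z=0
after  4: x0=0xde x1=0x4e x2=0x9c x3=0x0c  N=1 Z=0
after  5: x0=0xde x1=0x4e x2=0xea x3=0x0c  N=1 Z=0
after  6: x0=0x08 x1=0x4e x2=0xea x3=0x0c  N=0 Z=0
after  7: x0=0x08 x1=0x38 x2=0xea x3=0x0c  N=0 Z=0
after  8: x0=0x04 x1=0x38 x2=0xea x3=0x0c  N=0 Z=0
after  9: x0=0x04 x1=0x0c x2=0xea x3=0x0c  N=0 Z=0
after 10: x0=0x04 x1=0x0c x2=0xea x3=0xe6  N=1 Z=0
-- IRQ taken; context saved, return-PC = 11 --
mismatch: x3: reported 0xe7 vs actual 0xe6

BAD = x3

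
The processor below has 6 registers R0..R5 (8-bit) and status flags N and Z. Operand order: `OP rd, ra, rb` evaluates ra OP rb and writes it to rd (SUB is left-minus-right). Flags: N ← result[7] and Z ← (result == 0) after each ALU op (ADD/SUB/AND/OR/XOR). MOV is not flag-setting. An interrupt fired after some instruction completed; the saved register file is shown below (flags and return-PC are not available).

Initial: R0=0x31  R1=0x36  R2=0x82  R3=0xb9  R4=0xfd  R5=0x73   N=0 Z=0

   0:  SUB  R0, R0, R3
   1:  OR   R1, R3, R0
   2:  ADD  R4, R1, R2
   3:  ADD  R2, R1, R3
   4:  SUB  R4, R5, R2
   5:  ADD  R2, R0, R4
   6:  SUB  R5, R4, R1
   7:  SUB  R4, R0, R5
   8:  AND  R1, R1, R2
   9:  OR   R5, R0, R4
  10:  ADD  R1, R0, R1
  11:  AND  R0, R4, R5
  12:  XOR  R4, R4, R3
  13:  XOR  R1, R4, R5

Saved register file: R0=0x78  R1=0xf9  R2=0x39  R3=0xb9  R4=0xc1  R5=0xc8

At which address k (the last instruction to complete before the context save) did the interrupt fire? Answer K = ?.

K = 6

after  0: R0=0x78 R1=0x36 R2=0x82 R3=0xb9 R4=0xfd R5=0x73  N=0 Z=0
after  1: R0=0x78 R1=0xf9 R2=0x82 R3=0xb9 R4=0xfd R5=0x73  N=1 Z=0
after  2: R0=0x78 R1=0xf9 R2=0x82 R3=0xb9 R4=0x7b R5=0x73  N=0 Z=0
after  3: R0=0x78 R1=0xf9 R2=0xb2 R3=0xb9 R4=0x7b R5=0x73  N=1 Z=0
after  4: R0=0x78 R1=0xf9 R2=0xb2 R3=0xb9 R4=0xc1 R5=0x73  N=1 Z=0
after  5: R0=0x78 R1=0xf9 R2=0x39 R3=0xb9 R4=0xc1 R5=0x73  N=0 Z=0
after  6: R0=0x78 R1=0xf9 R2=0x39 R3=0xb9 R4=0xc1 R5=0xc8  N=1 Z=0
-- IRQ taken; context saved, return-PC = 7 --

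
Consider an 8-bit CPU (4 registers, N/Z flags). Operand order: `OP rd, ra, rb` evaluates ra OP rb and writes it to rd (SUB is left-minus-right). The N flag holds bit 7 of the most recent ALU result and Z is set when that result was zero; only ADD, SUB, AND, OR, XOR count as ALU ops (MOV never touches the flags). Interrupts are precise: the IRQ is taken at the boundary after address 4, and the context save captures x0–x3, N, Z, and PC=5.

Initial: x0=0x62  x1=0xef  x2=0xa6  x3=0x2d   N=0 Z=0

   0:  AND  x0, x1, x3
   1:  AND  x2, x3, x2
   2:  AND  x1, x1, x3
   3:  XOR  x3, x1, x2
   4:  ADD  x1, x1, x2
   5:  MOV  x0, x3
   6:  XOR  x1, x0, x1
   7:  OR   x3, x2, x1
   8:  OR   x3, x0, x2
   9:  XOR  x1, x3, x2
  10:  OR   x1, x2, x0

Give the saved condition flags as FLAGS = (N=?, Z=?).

FLAGS = (N=0, Z=0)

after  0: x0=0x2d x1=0xef x2=0xa6 x3=0x2d  N=0 Z=0
after  1: x0=0x2d x1=0xef x2=0x24 x3=0x2d  N=0 Z=0
after  2: x0=0x2d x1=0x2d x2=0x24 x3=0x2d  N=0 Z=0
after  3: x0=0x2d x1=0x2d x2=0x24 x3=0x09  N=0 Z=0
after  4: x0=0x2d x1=0x51 x2=0x24 x3=0x09  N=0 Z=0
-- IRQ taken; context saved, return-PC = 5 --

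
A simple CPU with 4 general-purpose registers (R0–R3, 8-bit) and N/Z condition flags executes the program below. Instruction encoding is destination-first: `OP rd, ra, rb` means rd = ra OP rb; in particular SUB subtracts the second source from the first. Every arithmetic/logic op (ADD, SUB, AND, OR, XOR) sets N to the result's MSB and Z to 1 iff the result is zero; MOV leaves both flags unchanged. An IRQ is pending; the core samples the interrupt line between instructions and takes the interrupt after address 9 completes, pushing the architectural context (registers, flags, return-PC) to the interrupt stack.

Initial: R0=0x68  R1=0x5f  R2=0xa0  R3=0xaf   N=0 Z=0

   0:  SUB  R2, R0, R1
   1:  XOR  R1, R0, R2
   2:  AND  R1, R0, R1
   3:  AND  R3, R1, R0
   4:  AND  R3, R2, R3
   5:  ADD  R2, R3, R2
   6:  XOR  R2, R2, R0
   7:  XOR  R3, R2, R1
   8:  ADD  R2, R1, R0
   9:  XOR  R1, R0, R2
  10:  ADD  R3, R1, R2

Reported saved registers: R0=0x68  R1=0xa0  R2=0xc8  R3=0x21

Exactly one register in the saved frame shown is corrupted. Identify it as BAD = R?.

BAD = R3

after  0: R0=0x68 R1=0x5f R2=0x09 R3=0xaf  N=0 Z=0
after  1: R0=0x68 R1=0x61 R2=0x09 R3=0xaf  N=0 Z=0
after  2: R0=0x68 R1=0x60 R2=0x09 R3=0xaf  N=0 Z=0
after  3: R0=0x68 R1=0x60 R2=0x09 R3=0x60  N=0 Z=0
after  4: R0=0x68 R1=0x60 R2=0x09 R3=0x00  N=0 Z=1
after  5: R0=0x68 R1=0x60 R2=0x09 R3=0x00  N=0 Z=0
after  6: R0=0x68 R1=0x60 R2=0x61 R3=0x00  N=0 Z=0
after  7: R0=0x68 R1=0x60 R2=0x61 R3=0x01  N=0 Z=0
after  8: R0=0x68 R1=0x60 R2=0xc8 R3=0x01  N=1 Z=0
after  9: R0=0x68 R1=0xa0 R2=0xc8 R3=0x01  N=1 Z=0
-- IRQ taken; context saved, return-PC = 10 --
mismatch: R3: reported 0x21 vs actual 0x01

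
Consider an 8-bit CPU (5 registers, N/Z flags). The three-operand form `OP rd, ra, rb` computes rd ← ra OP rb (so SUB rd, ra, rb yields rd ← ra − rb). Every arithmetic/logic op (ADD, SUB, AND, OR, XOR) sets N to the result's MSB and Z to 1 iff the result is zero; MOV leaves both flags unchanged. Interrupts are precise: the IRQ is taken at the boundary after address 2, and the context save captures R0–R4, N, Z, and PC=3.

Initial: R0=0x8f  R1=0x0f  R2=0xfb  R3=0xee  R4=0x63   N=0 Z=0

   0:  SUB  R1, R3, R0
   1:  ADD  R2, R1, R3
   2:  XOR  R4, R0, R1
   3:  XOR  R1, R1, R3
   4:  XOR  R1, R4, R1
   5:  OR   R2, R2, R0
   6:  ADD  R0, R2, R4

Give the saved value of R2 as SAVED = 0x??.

SAVED = 0x4d

after  0: R0=0x8f R1=0x5f R2=0xfb R3=0xee R4=0x63  N=0 Z=0
after  1: R0=0x8f R1=0x5f R2=0x4d R3=0xee R4=0x63  N=0 Z=0
after  2: R0=0x8f R1=0x5f R2=0x4d R3=0xee R4=0xd0  N=1 Z=0
-- IRQ taken; context saved, return-PC = 3 --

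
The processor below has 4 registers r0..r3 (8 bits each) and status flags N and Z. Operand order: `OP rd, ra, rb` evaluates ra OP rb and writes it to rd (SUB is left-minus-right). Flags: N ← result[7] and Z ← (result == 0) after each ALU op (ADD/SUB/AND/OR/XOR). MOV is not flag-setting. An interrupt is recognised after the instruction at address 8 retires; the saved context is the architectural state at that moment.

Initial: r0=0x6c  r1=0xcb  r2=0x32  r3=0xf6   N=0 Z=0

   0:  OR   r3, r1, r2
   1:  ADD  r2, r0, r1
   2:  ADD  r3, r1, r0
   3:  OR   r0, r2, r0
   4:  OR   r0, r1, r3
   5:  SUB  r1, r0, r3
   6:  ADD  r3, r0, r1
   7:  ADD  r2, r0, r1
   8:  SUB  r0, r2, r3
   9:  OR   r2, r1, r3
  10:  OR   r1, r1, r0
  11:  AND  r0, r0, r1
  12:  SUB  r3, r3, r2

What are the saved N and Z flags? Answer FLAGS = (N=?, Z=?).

FLAGS = (N=0, Z=1)

after  0: r0=0x6c r1=0xcb r2=0x32 r3=0xfb  N=1 Z=0
after  1: r0=0x6c r1=0xcb r2=0x37 r3=0xfb  N=0 Z=0
after  2: r0=0x6c r1=0xcb r2=0x37 r3=0x37  N=0 Z=0
after  3: r0=0x7f r1=0xcb r2=0x37 r3=0x37  N=0 Z=0
after  4: r0=0xff r1=0xcb r2=0x37 r3=0x37  N=1 Z=0
after  5: r0=0xff r1=0xc8 r2=0x37 r3=0x37  N=1 Z=0
after  6: r0=0xff r1=0xc8 r2=0x37 r3=0xc7  N=1 Z=0
after  7: r0=0xff r1=0xc8 r2=0xc7 r3=0xc7  N=1 Z=0
after  8: r0=0x00 r1=0xc8 r2=0xc7 r3=0xc7  N=0 Z=1
-- IRQ taken; context saved, return-PC = 9 --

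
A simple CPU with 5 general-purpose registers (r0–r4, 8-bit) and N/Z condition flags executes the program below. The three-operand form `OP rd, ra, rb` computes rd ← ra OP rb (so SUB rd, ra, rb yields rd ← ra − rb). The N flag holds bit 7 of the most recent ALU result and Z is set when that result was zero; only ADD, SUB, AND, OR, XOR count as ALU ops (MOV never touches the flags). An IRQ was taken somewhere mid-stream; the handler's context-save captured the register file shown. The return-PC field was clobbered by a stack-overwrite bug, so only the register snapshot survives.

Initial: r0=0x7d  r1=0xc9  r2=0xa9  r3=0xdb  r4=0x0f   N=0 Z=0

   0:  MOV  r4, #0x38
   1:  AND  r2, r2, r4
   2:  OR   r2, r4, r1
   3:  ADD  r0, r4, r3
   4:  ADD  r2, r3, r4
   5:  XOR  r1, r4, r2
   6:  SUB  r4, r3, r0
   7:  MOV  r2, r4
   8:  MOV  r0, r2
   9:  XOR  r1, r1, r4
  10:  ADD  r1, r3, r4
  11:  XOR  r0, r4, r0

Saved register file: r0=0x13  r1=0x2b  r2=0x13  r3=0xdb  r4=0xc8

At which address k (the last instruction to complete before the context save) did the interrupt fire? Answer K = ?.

K = 6

after  0: r0=0x7d r1=0xc9 r2=0xa9 r3=0xdb r4=0x38  N=0 Z=0
after  1: r0=0x7d r1=0xc9 r2=0x28 r3=0xdb r4=0x38  N=0 Z=0
after  2: r0=0x7d r1=0xc9 r2=0xf9 r3=0xdb r4=0x38  N=1 Z=0
after  3: r0=0x13 r1=0xc9 r2=0xf9 r3=0xdb r4=0x38  N=0 Z=0
after  4: r0=0x13 r1=0xc9 r2=0x13 r3=0xdb r4=0x38  N=0 Z=0
after  5: r0=0x13 r1=0x2b r2=0x13 r3=0xdb r4=0x38  N=0 Z=0
after  6: r0=0x13 r1=0x2b r2=0x13 r3=0xdb r4=0xc8  N=1 Z=0
-- IRQ taken; context saved, return-PC = 7 --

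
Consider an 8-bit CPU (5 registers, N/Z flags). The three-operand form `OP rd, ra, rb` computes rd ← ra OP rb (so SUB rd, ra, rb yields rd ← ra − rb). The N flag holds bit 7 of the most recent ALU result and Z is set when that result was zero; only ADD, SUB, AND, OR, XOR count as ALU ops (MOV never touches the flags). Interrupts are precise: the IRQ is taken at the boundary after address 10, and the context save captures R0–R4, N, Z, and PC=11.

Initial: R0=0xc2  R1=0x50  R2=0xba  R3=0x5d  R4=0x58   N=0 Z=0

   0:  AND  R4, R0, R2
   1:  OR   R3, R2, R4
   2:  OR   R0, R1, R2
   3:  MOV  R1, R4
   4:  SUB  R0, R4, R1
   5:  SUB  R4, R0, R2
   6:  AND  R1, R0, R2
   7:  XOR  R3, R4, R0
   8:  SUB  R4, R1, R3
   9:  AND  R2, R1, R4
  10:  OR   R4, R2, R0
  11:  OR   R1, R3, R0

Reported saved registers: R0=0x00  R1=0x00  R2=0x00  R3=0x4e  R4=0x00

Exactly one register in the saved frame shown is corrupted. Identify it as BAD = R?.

BAD = R3

after  0: R0=0xc2 R1=0x50 R2=0xba R3=0x5d R4=0x82  N=1 Z=0
after  1: R0=0xc2 R1=0x50 R2=0xba R3=0xba R4=0x82  N=1 Z=0
after  2: R0=0xfa R1=0x50 R2=0xba R3=0xba R4=0x82  N=1 Z=0
after  3: R0=0xfa R1=0x82 R2=0xba R3=0xba R4=0x82  N=1 Z=0
after  4: R0=0x00 R1=0x82 R2=0xba R3=0xba R4=0x82  N=0 Z=1
after  5: R0=0x00 R1=0x82 R2=0xba R3=0xba R4=0x46  N=0 Z=0
after  6: R0=0x00 R1=0x00 R2=0xba R3=0xba R4=0x46  N=0 Z=1
after  7: R0=0x00 R1=0x00 R2=0xba R3=0x46 R4=0x46  N=0 Z=0
after  8: R0=0x00 R1=0x00 R2=0xba R3=0x46 R4=0xba  N=1 Z=0
after  9: R0=0x00 R1=0x00 R2=0x00 R3=0x46 R4=0xba  N=0 Z=1
after 10: R0=0x00 R1=0x00 R2=0x00 R3=0x46 R4=0x00  N=0 Z=1
-- IRQ taken; context saved, return-PC = 11 --
mismatch: R3: reported 0x4e vs actual 0x46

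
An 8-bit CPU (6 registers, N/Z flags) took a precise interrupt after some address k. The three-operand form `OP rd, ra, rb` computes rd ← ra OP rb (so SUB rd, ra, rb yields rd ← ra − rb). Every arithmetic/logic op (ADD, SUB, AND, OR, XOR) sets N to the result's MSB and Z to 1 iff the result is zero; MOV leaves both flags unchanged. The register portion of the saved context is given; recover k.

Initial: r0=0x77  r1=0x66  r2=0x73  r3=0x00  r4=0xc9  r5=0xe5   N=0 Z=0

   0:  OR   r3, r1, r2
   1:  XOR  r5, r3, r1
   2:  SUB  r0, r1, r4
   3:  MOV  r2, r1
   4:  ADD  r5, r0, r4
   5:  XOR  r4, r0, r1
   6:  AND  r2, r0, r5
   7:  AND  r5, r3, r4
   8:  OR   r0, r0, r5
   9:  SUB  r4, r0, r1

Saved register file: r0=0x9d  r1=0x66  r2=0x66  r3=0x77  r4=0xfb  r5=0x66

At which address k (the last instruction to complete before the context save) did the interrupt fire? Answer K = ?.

K = 5

after  0: r0=0x77 r1=0x66 r2=0x73 r3=0x77 r4=0xc9 r5=0xe5  N=0 Z=0
after  1: r0=0x77 r1=0x66 r2=0x73 r3=0x77 r4=0xc9 r5=0x11  N=0 Z=0
after  2: r0=0x9d r1=0x66 r2=0x73 r3=0x77 r4=0xc9 r5=0x11  N=1 Z=0
after  3: r0=0x9d r1=0x66 r2=0x66 r3=0x77 r4=0xc9 r5=0x11  N=1 Z=0
after  4: r0=0x9d r1=0x66 r2=0x66 r3=0x77 r4=0xc9 r5=0x66  N=0 Z=0
after  5: r0=0x9d r1=0x66 r2=0x66 r3=0x77 r4=0xfb r5=0x66  N=1 Z=0
-- IRQ taken; context saved, return-PC = 6 --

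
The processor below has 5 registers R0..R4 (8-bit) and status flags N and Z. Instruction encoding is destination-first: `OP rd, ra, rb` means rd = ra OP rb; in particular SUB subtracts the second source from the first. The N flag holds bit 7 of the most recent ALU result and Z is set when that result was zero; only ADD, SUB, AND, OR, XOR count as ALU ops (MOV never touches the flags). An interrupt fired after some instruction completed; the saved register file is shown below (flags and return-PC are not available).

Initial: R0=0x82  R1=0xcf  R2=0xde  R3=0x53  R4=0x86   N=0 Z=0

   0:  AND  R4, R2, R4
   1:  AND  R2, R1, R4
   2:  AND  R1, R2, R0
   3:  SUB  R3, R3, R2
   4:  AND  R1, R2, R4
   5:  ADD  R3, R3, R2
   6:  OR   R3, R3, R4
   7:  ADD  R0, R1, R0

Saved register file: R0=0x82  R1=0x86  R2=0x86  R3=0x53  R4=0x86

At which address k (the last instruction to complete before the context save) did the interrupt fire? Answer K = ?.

after  0: R0=0x82 R1=0xcf R2=0xde R3=0x53 R4=0x86  N=1 Z=0
after  1: R0=0x82 R1=0xcf R2=0x86 R3=0x53 R4=0x86  N=1 Z=0
after  2: R0=0x82 R1=0x82 R2=0x86 R3=0x53 R4=0x86  N=1 Z=0
after  3: R0=0x82 R1=0x82 R2=0x86 R3=0xcd R4=0x86  N=1 Z=0
after  4: R0=0x82 R1=0x86 R2=0x86 R3=0xcd R4=0x86  N=1 Z=0
after  5: R0=0x82 R1=0x86 R2=0x86 R3=0x53 R4=0x86  N=0 Z=0
-- IRQ taken; context saved, return-PC = 6 --

K = 5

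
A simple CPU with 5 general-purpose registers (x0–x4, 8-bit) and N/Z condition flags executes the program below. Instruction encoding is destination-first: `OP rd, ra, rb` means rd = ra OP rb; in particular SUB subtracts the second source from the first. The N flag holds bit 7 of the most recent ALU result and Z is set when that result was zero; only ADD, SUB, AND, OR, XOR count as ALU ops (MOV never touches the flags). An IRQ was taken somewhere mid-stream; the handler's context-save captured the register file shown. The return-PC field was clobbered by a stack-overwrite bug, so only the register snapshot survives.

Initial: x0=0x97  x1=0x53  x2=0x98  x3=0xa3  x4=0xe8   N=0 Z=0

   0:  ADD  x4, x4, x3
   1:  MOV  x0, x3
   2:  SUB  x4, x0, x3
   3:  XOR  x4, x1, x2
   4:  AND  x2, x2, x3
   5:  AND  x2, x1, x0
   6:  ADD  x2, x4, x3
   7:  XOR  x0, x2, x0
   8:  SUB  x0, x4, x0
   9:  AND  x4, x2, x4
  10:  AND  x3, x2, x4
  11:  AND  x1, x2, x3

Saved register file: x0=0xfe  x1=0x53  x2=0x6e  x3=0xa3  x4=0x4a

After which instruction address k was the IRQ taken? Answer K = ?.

after  0: x0=0x97 x1=0x53 x2=0x98 x3=0xa3 x4=0x8b  N=1 Z=0
after  1: x0=0xa3 x1=0x53 x2=0x98 x3=0xa3 x4=0x8b  N=1 Z=0
after  2: x0=0xa3 x1=0x53 x2=0x98 x3=0xa3 x4=0x00  N=0 Z=1
after  3: x0=0xa3 x1=0x53 x2=0x98 x3=0xa3 x4=0xcb  N=1 Z=0
after  4: x0=0xa3 x1=0x53 x2=0x80 x3=0xa3 x4=0xcb  N=1 Z=0
after  5: x0=0xa3 x1=0x53 x2=0x03 x3=0xa3 x4=0xcb  N=0 Z=0
after  6: x0=0xa3 x1=0x53 x2=0x6e x3=0xa3 x4=0xcb  N=0 Z=0
after  7: x0=0xcd x1=0x53 x2=0x6e x3=0xa3 x4=0xcb  N=1 Z=0
after  8: x0=0xfe x1=0x53 x2=0x6e x3=0xa3 x4=0xcb  N=1 Z=0
after  9: x0=0xfe x1=0x53 x2=0x6e x3=0xa3 x4=0x4a  N=0 Z=0
-- IRQ taken; context saved, return-PC = 10 --

K = 9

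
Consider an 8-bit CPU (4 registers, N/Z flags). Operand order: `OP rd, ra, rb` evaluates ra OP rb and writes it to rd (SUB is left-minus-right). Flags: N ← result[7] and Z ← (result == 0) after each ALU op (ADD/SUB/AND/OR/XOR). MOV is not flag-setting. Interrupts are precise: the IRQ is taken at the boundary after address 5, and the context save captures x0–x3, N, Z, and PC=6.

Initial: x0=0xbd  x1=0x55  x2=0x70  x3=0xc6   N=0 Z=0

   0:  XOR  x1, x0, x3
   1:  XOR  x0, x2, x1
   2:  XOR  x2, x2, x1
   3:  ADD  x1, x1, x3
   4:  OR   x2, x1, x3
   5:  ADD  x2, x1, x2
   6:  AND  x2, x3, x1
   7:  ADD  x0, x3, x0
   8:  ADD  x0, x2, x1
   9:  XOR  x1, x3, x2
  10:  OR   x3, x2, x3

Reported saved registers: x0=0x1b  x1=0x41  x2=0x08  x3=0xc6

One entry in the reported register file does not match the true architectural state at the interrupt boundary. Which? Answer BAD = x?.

after  0: x0=0xbd x1=0x7b x2=0x70 x3=0xc6  N=0 Z=0
after  1: x0=0x0b x1=0x7b x2=0x70 x3=0xc6  N=0 Z=0
after  2: x0=0x0b x1=0x7b x2=0x0b x3=0xc6  N=0 Z=0
after  3: x0=0x0b x1=0x41 x2=0x0b x3=0xc6  N=0 Z=0
after  4: x0=0x0b x1=0x41 x2=0xc7 x3=0xc6  N=1 Z=0
after  5: x0=0x0b x1=0x41 x2=0x08 x3=0xc6  N=0 Z=0
-- IRQ taken; context saved, return-PC = 6 --
mismatch: x0: reported 0x1b vs actual 0x0b

BAD = x0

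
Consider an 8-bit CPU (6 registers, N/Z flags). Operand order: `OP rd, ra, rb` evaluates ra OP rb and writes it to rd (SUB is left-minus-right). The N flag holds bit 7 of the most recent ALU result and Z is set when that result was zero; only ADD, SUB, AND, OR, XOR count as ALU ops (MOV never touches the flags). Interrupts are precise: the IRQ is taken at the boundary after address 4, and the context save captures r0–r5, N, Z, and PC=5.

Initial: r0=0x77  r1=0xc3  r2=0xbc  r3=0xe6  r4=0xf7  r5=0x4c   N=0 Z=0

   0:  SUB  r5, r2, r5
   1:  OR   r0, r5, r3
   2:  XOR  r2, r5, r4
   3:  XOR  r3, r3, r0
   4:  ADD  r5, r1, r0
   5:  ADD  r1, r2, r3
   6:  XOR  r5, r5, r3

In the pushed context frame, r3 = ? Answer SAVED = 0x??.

SAVED = 0x10

after  0: r0=0x77 r1=0xc3 r2=0xbc r3=0xe6 r4=0xf7 r5=0x70  N=0 Z=0
after  1: r0=0xf6 r1=0xc3 r2=0xbc r3=0xe6 r4=0xf7 r5=0x70  N=1 Z=0
after  2: r0=0xf6 r1=0xc3 r2=0x87 r3=0xe6 r4=0xf7 r5=0x70  N=1 Z=0
after  3: r0=0xf6 r1=0xc3 r2=0x87 r3=0x10 r4=0xf7 r5=0x70  N=0 Z=0
after  4: r0=0xf6 r1=0xc3 r2=0x87 r3=0x10 r4=0xf7 r5=0xb9  N=1 Z=0
-- IRQ taken; context saved, return-PC = 5 --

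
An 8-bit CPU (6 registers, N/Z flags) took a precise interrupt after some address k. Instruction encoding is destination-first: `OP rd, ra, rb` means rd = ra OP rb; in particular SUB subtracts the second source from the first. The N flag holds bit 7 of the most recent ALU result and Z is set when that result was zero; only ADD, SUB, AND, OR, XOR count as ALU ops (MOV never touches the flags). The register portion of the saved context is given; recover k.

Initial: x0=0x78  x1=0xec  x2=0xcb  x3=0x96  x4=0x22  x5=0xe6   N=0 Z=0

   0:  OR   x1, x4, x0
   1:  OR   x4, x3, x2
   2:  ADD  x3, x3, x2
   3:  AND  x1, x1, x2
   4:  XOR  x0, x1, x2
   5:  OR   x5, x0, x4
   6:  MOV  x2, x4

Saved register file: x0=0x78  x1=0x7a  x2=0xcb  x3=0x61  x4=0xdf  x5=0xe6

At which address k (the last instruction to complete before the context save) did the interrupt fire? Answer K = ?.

after  0: x0=0x78 x1=0x7a x2=0xcb x3=0x96 x4=0x22 x5=0xe6  N=0 Z=0
after  1: x0=0x78 x1=0x7a x2=0xcb x3=0x96 x4=0xdf x5=0xe6  N=1 Z=0
after  2: x0=0x78 x1=0x7a x2=0xcb x3=0x61 x4=0xdf x5=0xe6  N=0 Z=0
-- IRQ taken; context saved, return-PC = 3 --

K = 2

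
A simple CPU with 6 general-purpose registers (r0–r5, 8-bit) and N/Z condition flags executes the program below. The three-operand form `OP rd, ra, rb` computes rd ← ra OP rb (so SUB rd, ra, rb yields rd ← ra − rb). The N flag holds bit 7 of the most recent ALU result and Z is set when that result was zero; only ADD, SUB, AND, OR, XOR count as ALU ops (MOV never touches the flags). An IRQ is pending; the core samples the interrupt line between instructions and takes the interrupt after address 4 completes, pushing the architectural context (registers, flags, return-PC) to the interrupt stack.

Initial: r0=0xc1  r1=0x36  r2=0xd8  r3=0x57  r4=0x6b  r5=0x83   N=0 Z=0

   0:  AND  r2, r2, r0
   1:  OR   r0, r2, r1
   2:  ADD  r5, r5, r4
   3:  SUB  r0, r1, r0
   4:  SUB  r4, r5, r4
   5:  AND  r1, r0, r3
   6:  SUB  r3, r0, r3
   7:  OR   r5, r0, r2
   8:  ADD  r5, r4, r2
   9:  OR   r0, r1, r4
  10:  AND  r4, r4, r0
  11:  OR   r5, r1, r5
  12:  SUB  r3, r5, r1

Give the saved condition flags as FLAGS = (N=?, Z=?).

FLAGS = (N=1, Z=0)

after  0: r0=0xc1 r1=0x36 r2=0xc0 r3=0x57 r4=0x6b r5=0x83  N=1 Z=0
after  1: r0=0xf6 r1=0x36 r2=0xc0 r3=0x57 r4=0x6b r5=0x83  N=1 Z=0
after  2: r0=0xf6 r1=0x36 r2=0xc0 r3=0x57 r4=0x6b r5=0xee  N=1 Z=0
after  3: r0=0x40 r1=0x36 r2=0xc0 r3=0x57 r4=0x6b r5=0xee  N=0 Z=0
after  4: r0=0x40 r1=0x36 r2=0xc0 r3=0x57 r4=0x83 r5=0xee  N=1 Z=0
-- IRQ taken; context saved, return-PC = 5 --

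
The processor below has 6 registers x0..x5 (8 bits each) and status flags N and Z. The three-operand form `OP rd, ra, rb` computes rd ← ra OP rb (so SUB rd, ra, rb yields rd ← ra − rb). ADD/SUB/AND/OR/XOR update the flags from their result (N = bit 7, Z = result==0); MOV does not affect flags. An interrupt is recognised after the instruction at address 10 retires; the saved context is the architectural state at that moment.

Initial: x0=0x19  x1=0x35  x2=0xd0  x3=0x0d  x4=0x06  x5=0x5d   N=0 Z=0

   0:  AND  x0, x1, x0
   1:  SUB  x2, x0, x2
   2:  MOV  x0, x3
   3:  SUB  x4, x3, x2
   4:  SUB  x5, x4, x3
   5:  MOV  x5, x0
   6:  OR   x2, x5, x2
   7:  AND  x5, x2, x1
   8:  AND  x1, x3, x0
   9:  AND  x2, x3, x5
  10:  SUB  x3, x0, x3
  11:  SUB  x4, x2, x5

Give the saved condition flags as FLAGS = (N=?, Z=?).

FLAGS = (N=0, Z=1)

after  0: x0=0x11 x1=0x35 x2=0xd0 x3=0x0d x4=0x06 x5=0x5d  N=0 Z=0
after  1: x0=0x11 x1=0x35 x2=0x41 x3=0x0d x4=0x06 x5=0x5d  N=0 Z=0
after  2: x0=0x0d x1=0x35 x2=0x41 x3=0x0d x4=0x06 x5=0x5d  N=0 Z=0
after  3: x0=0x0d x1=0x35 x2=0x41 x3=0x0d x4=0xcc x5=0x5d  N=1 Z=0
after  4: x0=0x0d x1=0x35 x2=0x41 x3=0x0d x4=0xcc x5=0xbf  N=1 Z=0
after  5: x0=0x0d x1=0x35 x2=0x41 x3=0x0d x4=0xcc x5=0x0d  N=1 Z=0
after  6: x0=0x0d x1=0x35 x2=0x4d x3=0x0d x4=0xcc x5=0x0d  N=0 Z=0
after  7: x0=0x0d x1=0x35 x2=0x4d x3=0x0d x4=0xcc x5=0x05  N=0 Z=0
after  8: x0=0x0d x1=0x0d x2=0x4d x3=0x0d x4=0xcc x5=0x05  N=0 Z=0
after  9: x0=0x0d x1=0x0d x2=0x05 x3=0x0d x4=0xcc x5=0x05  N=0 Z=0
after 10: x0=0x0d x1=0x0d x2=0x05 x3=0x00 x4=0xcc x5=0x05  N=0 Z=1
-- IRQ taken; context saved, return-PC = 11 --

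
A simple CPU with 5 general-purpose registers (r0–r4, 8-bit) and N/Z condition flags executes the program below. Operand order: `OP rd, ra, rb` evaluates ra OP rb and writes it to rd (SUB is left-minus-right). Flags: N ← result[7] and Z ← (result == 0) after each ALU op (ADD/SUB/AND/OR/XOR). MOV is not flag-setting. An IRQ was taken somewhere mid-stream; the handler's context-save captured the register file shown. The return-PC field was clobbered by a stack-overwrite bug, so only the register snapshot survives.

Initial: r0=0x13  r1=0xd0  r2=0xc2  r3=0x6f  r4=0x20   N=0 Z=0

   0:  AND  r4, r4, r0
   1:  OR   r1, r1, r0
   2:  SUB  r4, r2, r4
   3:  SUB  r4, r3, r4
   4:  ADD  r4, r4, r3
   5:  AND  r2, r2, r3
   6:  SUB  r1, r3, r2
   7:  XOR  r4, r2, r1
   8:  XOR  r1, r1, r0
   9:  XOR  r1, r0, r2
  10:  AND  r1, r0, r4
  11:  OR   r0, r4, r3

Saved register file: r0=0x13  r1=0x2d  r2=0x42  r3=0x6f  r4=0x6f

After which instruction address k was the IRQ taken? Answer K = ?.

K = 7

after  0: r0=0x13 r1=0xd0 r2=0xc2 r3=0x6f r4=0x00  N=0 Z=1
after  1: r0=0x13 r1=0xd3 r2=0xc2 r3=0x6f r4=0x00  N=1 Z=0
after  2: r0=0x13 r1=0xd3 r2=0xc2 r3=0x6f r4=0xc2  N=1 Z=0
after  3: r0=0x13 r1=0xd3 r2=0xc2 r3=0x6f r4=0xad  N=1 Z=0
after  4: r0=0x13 r1=0xd3 r2=0xc2 r3=0x6f r4=0x1c  N=0 Z=0
after  5: r0=0x13 r1=0xd3 r2=0x42 r3=0x6f r4=0x1c  N=0 Z=0
after  6: r0=0x13 r1=0x2d r2=0x42 r3=0x6f r4=0x1c  N=0 Z=0
after  7: r0=0x13 r1=0x2d r2=0x42 r3=0x6f r4=0x6f  N=0 Z=0
-- IRQ taken; context saved, return-PC = 8 --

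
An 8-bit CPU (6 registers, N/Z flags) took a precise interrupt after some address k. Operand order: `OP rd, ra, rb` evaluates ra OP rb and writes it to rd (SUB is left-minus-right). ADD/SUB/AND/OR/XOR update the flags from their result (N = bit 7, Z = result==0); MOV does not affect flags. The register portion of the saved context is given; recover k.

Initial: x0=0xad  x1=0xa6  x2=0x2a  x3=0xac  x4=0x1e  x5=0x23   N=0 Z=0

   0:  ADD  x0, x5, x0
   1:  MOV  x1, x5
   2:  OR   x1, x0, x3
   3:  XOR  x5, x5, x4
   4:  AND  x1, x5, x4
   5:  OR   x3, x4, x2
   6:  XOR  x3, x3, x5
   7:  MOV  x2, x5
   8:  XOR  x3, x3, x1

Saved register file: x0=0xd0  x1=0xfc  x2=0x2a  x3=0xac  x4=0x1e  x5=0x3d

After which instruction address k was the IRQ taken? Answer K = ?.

K = 3

after  0: x0=0xd0 x1=0xa6 x2=0x2a x3=0xac x4=0x1e x5=0x23  N=1 Z=0
after  1: x0=0xd0 x1=0x23 x2=0x2a x3=0xac x4=0x1e x5=0x23  N=1 Z=0
after  2: x0=0xd0 x1=0xfc x2=0x2a x3=0xac x4=0x1e x5=0x23  N=1 Z=0
after  3: x0=0xd0 x1=0xfc x2=0x2a x3=0xac x4=0x1e x5=0x3d  N=0 Z=0
-- IRQ taken; context saved, return-PC = 4 --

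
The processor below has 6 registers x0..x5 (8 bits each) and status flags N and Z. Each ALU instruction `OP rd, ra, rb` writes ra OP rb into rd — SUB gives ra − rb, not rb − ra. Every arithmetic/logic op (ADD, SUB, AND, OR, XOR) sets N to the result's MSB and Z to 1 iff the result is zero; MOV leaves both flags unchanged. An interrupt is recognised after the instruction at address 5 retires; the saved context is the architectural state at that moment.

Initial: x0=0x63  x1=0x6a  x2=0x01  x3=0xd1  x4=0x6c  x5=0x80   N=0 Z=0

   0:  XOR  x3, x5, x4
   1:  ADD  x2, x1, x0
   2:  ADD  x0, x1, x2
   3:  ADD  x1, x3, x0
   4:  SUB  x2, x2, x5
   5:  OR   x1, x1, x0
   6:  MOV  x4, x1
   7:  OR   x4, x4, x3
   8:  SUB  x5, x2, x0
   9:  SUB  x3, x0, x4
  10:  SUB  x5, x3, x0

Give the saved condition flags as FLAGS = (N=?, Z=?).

after  0: x0=0x63 x1=0x6a x2=0x01 x3=0xec x4=0x6c x5=0x80  N=1 Z=0
after  1: x0=0x63 x1=0x6a x2=0xcd x3=0xec x4=0x6c x5=0x80  N=1 Z=0
after  2: x0=0x37 x1=0x6a x2=0xcd x3=0xec x4=0x6c x5=0x80  N=0 Z=0
after  3: x0=0x37 x1=0x23 x2=0xcd x3=0xec x4=0x6c x5=0x80  N=0 Z=0
after  4: x0=0x37 x1=0x23 x2=0x4d x3=0xec x4=0x6c x5=0x80  N=0 Z=0
after  5: x0=0x37 x1=0x37 x2=0x4d x3=0xec x4=0x6c x5=0x80  N=0 Z=0
-- IRQ taken; context saved, return-PC = 6 --

FLAGS = (N=0, Z=0)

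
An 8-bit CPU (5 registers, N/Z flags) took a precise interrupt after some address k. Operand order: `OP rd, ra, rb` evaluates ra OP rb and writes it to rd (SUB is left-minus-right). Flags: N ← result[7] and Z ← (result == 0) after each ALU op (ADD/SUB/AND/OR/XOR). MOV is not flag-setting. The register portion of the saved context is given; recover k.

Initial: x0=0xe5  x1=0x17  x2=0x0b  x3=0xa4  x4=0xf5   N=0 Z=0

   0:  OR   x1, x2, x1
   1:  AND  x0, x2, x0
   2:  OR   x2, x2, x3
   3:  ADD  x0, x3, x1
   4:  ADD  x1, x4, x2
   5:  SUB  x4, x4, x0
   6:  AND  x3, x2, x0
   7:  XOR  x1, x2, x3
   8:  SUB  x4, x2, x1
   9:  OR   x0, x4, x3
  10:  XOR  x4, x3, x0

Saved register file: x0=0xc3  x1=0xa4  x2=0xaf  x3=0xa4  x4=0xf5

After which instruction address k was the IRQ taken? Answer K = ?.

K = 4

after  0: x0=0xe5 x1=0x1f x2=0x0b x3=0xa4 x4=0xf5  N=0 Z=0
after  1: x0=0x01 x1=0x1f x2=0x0b x3=0xa4 x4=0xf5  N=0 Z=0
after  2: x0=0x01 x1=0x1f x2=0xaf x3=0xa4 x4=0xf5  N=1 Z=0
after  3: x0=0xc3 x1=0x1f x2=0xaf x3=0xa4 x4=0xf5  N=1 Z=0
after  4: x0=0xc3 x1=0xa4 x2=0xaf x3=0xa4 x4=0xf5  N=1 Z=0
-- IRQ taken; context saved, return-PC = 5 --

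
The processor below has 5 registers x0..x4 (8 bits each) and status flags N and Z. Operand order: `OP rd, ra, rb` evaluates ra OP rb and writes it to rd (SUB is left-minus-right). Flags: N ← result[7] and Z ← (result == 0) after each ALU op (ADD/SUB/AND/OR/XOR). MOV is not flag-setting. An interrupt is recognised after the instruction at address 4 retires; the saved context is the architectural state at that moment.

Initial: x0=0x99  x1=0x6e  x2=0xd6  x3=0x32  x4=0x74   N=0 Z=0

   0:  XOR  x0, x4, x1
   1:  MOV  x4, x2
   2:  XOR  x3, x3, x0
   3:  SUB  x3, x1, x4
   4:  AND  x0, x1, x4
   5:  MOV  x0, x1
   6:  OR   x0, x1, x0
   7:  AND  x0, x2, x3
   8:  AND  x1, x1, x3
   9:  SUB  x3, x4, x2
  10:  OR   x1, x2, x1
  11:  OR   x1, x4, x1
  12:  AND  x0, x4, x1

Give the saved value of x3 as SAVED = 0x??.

after  0: x0=0x1a x1=0x6e x2=0xd6 x3=0x32 x4=0x74  N=0 Z=0
after  1: x0=0x1a x1=0x6e x2=0xd6 x3=0x32 x4=0xd6  N=0 Z=0
after  2: x0=0x1a x1=0x6e x2=0xd6 x3=0x28 x4=0xd6  N=0 Z=0
after  3: x0=0x1a x1=0x6e x2=0xd6 x3=0x98 x4=0xd6  N=1 Z=0
after  4: x0=0x46 x1=0x6e x2=0xd6 x3=0x98 x4=0xd6  N=0 Z=0
-- IRQ taken; context saved, return-PC = 5 --

SAVED = 0x98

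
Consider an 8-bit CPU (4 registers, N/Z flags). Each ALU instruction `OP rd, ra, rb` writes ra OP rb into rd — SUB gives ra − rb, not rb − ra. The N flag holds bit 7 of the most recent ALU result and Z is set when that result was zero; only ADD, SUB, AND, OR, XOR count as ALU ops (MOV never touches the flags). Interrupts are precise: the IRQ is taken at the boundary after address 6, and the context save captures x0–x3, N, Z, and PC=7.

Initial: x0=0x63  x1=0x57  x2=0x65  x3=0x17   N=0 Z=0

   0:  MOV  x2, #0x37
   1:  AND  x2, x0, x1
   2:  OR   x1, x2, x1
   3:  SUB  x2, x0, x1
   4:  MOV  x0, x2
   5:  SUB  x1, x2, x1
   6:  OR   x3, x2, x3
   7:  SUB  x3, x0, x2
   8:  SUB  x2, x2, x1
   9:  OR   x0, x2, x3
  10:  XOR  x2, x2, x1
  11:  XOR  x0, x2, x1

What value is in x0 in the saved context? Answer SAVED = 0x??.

after  0: x0=0x63 x1=0x57 x2=0x37 x3=0x17  N=0 Z=0
after  1: x0=0x63 x1=0x57 x2=0x43 x3=0x17  N=0 Z=0
after  2: x0=0x63 x1=0x57 x2=0x43 x3=0x17  N=0 Z=0
after  3: x0=0x63 x1=0x57 x2=0x0c x3=0x17  N=0 Z=0
after  4: x0=0x0c x1=0x57 x2=0x0c x3=0x17  N=0 Z=0
after  5: x0=0x0c x1=0xb5 x2=0x0c x3=0x17  N=1 Z=0
after  6: x0=0x0c x1=0xb5 x2=0x0c x3=0x1f  N=0 Z=0
-- IRQ taken; context saved, return-PC = 7 --

SAVED = 0x0c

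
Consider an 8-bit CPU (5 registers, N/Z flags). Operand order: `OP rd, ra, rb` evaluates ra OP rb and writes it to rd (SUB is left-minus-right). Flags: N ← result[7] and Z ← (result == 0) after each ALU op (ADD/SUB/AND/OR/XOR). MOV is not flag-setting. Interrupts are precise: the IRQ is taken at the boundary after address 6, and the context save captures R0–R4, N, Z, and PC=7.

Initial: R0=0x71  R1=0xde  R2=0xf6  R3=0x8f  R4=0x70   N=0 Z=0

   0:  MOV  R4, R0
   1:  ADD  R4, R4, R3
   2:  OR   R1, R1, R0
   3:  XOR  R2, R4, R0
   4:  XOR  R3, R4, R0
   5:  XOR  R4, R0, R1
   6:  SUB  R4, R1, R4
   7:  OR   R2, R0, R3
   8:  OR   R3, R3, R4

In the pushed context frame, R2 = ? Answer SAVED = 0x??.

after  0: R0=0x71 R1=0xde R2=0xf6 R3=0x8f R4=0x71  N=0 Z=0
after  1: R0=0x71 R1=0xde R2=0xf6 R3=0x8f R4=0x00  N=0 Z=1
after  2: R0=0x71 R1=0xff R2=0xf6 R3=0x8f R4=0x00  N=1 Z=0
after  3: R0=0x71 R1=0xff R2=0x71 R3=0x8f R4=0x00  N=0 Z=0
after  4: R0=0x71 R1=0xff R2=0x71 R3=0x71 R4=0x00  N=0 Z=0
after  5: R0=0x71 R1=0xff R2=0x71 R3=0x71 R4=0x8e  N=1 Z=0
after  6: R0=0x71 R1=0xff R2=0x71 R3=0x71 R4=0x71  N=0 Z=0
-- IRQ taken; context saved, return-PC = 7 --

SAVED = 0x71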